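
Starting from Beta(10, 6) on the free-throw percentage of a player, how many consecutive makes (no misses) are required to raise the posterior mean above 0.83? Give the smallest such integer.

k = 20

After k makes and 0 misses the posterior is Beta(10+k, 6), with mean (10+k)/(10+6+k).
Set (10+k)/(16+k) > 0.83 and solve: k > (0.83·16 − 10)/(1 − 0.83) = 19.294.
The smallest integer exceeding 19.294 is 20.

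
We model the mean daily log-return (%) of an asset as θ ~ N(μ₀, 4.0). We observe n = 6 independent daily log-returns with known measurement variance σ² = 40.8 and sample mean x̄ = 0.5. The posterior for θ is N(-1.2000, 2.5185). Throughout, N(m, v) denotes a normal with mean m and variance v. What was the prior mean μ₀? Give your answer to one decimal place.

The posterior mean is a precision-weighted average: μ_n = (τ₀μ₀ + τ_data·x̄)/(τ₀+τ_data), with τ₀=1/σ₀² and τ_data=n/σ².
Here τ₀ = 1/4.0 = 0.250000 and τ_data = 6/40.8 = 0.147059, so τ_n = 0.397059.
Rearranging for μ₀: μ₀ = (μ_n·τ_n − τ_data·x̄)/τ₀ = (-1.2000·0.397059 − 0.147059·0.5) / 0.250000 = -0.550000/0.250000 ≈ -2.2.

μ₀ = -2.2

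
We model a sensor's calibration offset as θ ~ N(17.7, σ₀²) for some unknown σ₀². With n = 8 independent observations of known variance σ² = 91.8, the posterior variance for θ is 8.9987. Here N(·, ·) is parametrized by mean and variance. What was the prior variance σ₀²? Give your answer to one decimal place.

For the Normal–Normal model with known σ², precisions add: τ_n = τ₀ + n/σ².
So 1/σ₀² = 1/8.9987 − 8/91.8 = 0.111127 − 0.087146 = 0.023981.
Hence σ₀² = 1/0.023981 ≈ 41.7.

σ₀² = 41.7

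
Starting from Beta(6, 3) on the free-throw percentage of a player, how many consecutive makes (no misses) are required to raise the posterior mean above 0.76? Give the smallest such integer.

After k makes and 0 misses the posterior is Beta(6+k, 3), with mean (6+k)/(6+3+k).
Set (6+k)/(9+k) > 0.76 and solve: k > (0.76·9 − 6)/(1 − 0.76) = 3.500.
The smallest integer exceeding 3.500 is 4.

k = 4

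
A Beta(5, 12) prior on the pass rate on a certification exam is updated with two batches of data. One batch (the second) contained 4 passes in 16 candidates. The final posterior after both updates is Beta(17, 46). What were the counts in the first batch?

Sequential conjugate updates are equivalent to a single update on the pooled data, so total successes = posterior α − prior α and total failures = posterior β − prior β.
Total across both batches: 17−5=12 passes, 46−12=34 failures.
Subtract the second batch: 12−4=8 passes and 34−12=22 failures.

8 passes and 22 failures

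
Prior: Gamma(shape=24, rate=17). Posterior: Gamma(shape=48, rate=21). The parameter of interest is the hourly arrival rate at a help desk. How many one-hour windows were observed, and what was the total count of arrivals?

A Gamma(α, β) prior (rate parametrization) on a Poisson rate with n observations summing to S gives posterior Gamma(α+S, β+n).
Matching: Σxᵢ = 48 − 24 = 24 and n = 21 − 17 = 4.

n = 4 one-hour windows with total 24 arrivals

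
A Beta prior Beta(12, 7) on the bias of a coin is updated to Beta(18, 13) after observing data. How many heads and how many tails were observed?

Under Beta–binomial conjugacy the posterior parameters are (α+s, β+f).
Match parameters: s=18−12=6, f=13−7=6.

6 heads and 6 tails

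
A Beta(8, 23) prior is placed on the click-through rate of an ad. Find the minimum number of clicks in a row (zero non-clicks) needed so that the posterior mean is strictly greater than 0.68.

k = 41

After k clicks and 0 non-clicks the posterior is Beta(8+k, 23), with mean (8+k)/(8+23+k).
Set (8+k)/(31+k) > 0.68 and solve: k > (0.68·31 − 8)/(1 − 0.68) = 40.875.
The smallest integer exceeding 40.875 is 41, and checking k=41: (49)/(72) = 0.6806 > 0.68.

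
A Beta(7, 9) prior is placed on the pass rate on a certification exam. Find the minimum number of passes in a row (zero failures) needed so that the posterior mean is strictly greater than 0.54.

After k passes and 0 failures the posterior is Beta(7+k, 9), with mean (7+k)/(7+9+k).
Set (7+k)/(16+k) > 0.54 and solve: k > (0.54·16 − 7)/(1 − 0.54) = 3.565.
The smallest integer exceeding 3.565 is 4, and checking k=4: (11)/(20) = 0.5500 > 0.54.

k = 4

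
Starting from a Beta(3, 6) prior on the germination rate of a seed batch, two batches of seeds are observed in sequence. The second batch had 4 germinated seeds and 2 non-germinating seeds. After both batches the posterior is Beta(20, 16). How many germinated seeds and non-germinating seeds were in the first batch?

Sequential conjugate updates are equivalent to a single update on the pooled data, so total successes = posterior α − prior α and total failures = posterior β − prior β.
Total across both batches: 20−3=17 germinated seeds, 16−6=10 non-germinating seeds.
Subtract the second batch: 17−4=13 germinated seeds and 10−2=8 non-germinating seeds.

13 germinated seeds and 8 non-germinating seeds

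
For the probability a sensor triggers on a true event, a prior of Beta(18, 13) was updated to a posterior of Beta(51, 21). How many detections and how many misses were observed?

Under Beta–binomial conjugacy the posterior parameters are (α+s, β+f).
Match parameters: s=51−18=33, f=21−13=8.

33 detections and 8 misses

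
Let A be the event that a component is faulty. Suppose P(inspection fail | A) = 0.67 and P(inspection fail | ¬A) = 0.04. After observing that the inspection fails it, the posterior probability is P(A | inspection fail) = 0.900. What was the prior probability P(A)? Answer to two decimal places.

P(A) = 0.35

Bayes' rule in odds form gives O(A|E) = O(A)·[P(E|A)/P(E|¬A)], hence O(A) = O(A|E)/LR.
Posterior odds = 0.900/(1−0.900) = 9.0000. LR = 0.67/0.04 = 16.7500.
Prior odds = 9.0000/16.7500 = 0.5373, so P(A) = 0.5373/(1+0.5373) ≈ 0.35.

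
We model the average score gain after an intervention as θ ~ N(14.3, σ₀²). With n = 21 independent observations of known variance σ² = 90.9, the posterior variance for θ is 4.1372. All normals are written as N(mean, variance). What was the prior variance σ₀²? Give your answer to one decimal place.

Posterior precision equals prior precision plus data precision: 1/σ_n² = 1/σ₀² + n/σ².
So 1/σ₀² = 1/4.1372 − 21/90.9 = 0.241709 − 0.231023 = 0.010686.
Hence σ₀² = 1/0.010686 ≈ 93.6.

σ₀² = 93.6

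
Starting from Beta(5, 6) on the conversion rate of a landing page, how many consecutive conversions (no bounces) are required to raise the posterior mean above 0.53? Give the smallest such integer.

k = 2

After k conversions and 0 bounces the posterior is Beta(5+k, 6), with mean (5+k)/(5+6+k).
Set (5+k)/(11+k) > 0.53 and solve: k > (0.53·11 − 5)/(1 − 0.53) = 1.766.
The smallest integer exceeding 1.766 is 2, and checking k=2: (7)/(13) = 0.5385 > 0.53.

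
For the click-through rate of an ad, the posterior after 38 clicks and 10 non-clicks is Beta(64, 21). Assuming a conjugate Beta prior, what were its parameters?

A Beta(a, b) prior with s successes and f failures in binomial data gives a Beta(a+s, b+f) posterior.
Subtract the data counts: 64−38=26, 21−10=11.

Beta(26, 11)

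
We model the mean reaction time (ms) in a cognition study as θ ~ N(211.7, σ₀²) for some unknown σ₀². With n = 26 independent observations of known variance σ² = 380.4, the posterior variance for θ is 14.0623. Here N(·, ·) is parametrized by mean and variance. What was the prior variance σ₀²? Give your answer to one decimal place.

σ₀² = 361.9

For the Normal–Normal model with known σ², precisions add: τ_n = τ₀ + n/σ².
So 1/σ₀² = 1/14.0623 − 26/380.4 = 0.071112 − 0.068349 = 0.002763.
Hence σ₀² = 1/0.002763 ≈ 361.9.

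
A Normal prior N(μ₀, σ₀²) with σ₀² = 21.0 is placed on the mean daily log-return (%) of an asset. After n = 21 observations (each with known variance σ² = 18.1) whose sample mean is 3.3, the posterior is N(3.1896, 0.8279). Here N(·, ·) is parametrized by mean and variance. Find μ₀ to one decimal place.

With known observation variance, the Normal–Normal posterior has precision τ_n = τ₀ + n/σ² and mean μ_n = (τ₀μ₀ + (n/σ²)x̄)/τ_n.
Here τ₀ = 1/21.0 = 0.047619 and τ_data = 21/18.1 = 1.160221, so τ_n = 1.207840.
Rearranging for μ₀: μ₀ = (μ_n·τ_n − τ_data·x̄)/τ₀ = (3.1896·1.207840 − 1.160221·3.3) / 0.047619 = 0.023797/0.047619 ≈ 0.5.

μ₀ = 0.5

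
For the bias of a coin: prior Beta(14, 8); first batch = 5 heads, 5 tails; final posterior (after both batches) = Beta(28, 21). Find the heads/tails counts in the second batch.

9 heads and 8 tails

Sequential conjugate updates are equivalent to a single update on the pooled data, so total successes = posterior α − prior α and total failures = posterior β − prior β.
Total across both batches: 28−14=14 heads, 21−8=13 tails.
Subtract the first batch: 14−5=9 heads and 13−5=8 tails.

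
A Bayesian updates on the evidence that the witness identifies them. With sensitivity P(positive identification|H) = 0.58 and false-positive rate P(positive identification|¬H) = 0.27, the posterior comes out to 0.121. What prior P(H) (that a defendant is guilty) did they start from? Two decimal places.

P(H) = 0.06

In odds form, posterior odds = prior odds × likelihood ratio, so prior odds = posterior odds ÷ LR.
Posterior odds = 0.121/(1−0.121) = 0.1377. LR = 0.58/0.27 = 2.1481.
Prior odds = 0.1377/2.1481 = 0.0641, so P(H) = 0.0641/(1+0.0641) ≈ 0.06.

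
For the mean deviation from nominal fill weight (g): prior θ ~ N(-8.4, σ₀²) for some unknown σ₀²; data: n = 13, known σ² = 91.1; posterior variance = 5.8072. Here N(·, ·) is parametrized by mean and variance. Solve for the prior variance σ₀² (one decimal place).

For the Normal–Normal model with known σ², precisions add: τ_n = τ₀ + n/σ².
So 1/σ₀² = 1/5.8072 − 13/91.1 = 0.172200 − 0.142700 = 0.029500.
Hence σ₀² = 1/0.029500 ≈ 33.9.

σ₀² = 33.9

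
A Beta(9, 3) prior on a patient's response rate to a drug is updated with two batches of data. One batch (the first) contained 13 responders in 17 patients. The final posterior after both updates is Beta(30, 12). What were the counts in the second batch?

8 responders and 5 non-responders

Because Beta–binomial updating is additive in the counts, the combined data contributed (α_post−α_prior, β_post−β_prior) successes and failures.
Total across both batches: 30−9=21 responders, 12−3=9 non-responders.
Subtract the first batch: 21−13=8 responders and 9−4=5 non-responders.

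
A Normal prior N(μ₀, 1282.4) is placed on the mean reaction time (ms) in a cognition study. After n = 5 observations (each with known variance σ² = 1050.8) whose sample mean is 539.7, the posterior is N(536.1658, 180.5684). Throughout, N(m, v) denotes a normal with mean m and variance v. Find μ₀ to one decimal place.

μ₀ = 514.6

With known observation variance, the Normal–Normal posterior has precision τ_n = τ₀ + n/σ² and mean μ_n = (τ₀μ₀ + (n/σ²)x̄)/τ_n.
Here τ₀ = 1/1282.4 = 0.000780 and τ_data = 5/1050.8 = 0.004758, so τ_n = 0.005538.
Rearranging for μ₀: μ₀ = (μ_n·τ_n − τ_data·x̄)/τ₀ = (536.1658·0.005538 − 0.004758·539.7) / 0.000780 = 0.401394/0.000780 ≈ 514.6.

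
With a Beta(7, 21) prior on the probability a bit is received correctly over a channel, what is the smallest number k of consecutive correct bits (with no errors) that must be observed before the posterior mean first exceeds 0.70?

k = 43

After k correct bits and 0 errors the posterior is Beta(7+k, 21), with mean (7+k)/(7+21+k).
Set (7+k)/(28+k) > 0.70 and solve: k > (0.70·28 − 7)/(1 − 0.70) = 42.000.
The smallest integer exceeding 42.000 is 43, and checking k=43: (50)/(71) = 0.7042 > 0.70.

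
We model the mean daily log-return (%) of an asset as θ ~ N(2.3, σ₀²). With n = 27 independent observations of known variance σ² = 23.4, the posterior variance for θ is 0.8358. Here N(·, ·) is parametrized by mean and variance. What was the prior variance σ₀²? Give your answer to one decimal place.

For the Normal–Normal model with known σ², precisions add: τ_n = τ₀ + n/σ².
So 1/σ₀² = 1/0.8358 − 27/23.4 = 1.196458 − 1.153846 = 0.042612.
Hence σ₀² = 1/0.042612 ≈ 23.5.

σ₀² = 23.5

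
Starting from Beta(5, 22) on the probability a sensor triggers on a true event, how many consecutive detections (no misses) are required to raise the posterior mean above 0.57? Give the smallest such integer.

k = 25

After k detections and 0 misses the posterior is Beta(5+k, 22), with mean (5+k)/(5+22+k).
Set (5+k)/(27+k) > 0.57 and solve: k > (0.57·27 − 5)/(1 − 0.57) = 24.163.
The smallest integer exceeding 24.163 is 25.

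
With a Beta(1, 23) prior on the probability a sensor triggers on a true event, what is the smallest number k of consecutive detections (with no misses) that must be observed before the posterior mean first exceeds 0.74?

k = 65

After k detections and 0 misses the posterior is Beta(1+k, 23), with mean (1+k)/(1+23+k).
Set (1+k)/(24+k) > 0.74 and solve: k > (0.74·24 − 1)/(1 − 0.74) = 64.462.
The smallest integer exceeding 64.462 is 65, and checking k=65: (66)/(89) = 0.7416 > 0.74.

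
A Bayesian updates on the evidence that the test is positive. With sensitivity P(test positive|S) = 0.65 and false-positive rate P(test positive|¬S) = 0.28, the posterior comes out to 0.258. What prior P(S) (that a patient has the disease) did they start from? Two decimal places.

P(S) = 0.13

Bayes' rule in odds form gives O(S|E) = O(S)·[P(E|S)/P(E|¬S)], hence O(S) = O(S|E)/LR.
Posterior odds = 0.258/(1−0.258) = 0.3477. LR = 0.65/0.28 = 2.3214.
Prior odds = 0.3477/2.3214 = 0.1498, so P(S) = 0.1498/(1+0.1498) ≈ 0.13.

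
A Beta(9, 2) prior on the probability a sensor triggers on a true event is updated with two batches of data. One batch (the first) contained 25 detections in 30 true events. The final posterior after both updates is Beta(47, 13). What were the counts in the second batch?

Because Beta–binomial updating is additive in the counts, the combined data contributed (α_post−α_prior, β_post−β_prior) successes and failures.
Total across both batches: 47−9=38 detections, 13−2=11 misses.
Subtract the first batch: 38−25=13 detections and 11−5=6 misses.

13 detections and 6 misses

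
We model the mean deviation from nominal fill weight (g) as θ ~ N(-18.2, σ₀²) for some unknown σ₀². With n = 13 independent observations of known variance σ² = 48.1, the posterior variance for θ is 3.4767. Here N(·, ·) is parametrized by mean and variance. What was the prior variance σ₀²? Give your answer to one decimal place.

For the Normal–Normal model with known σ², precisions add: τ_n = τ₀ + n/σ².
So 1/σ₀² = 1/3.4767 − 13/48.1 = 0.287629 − 0.270270 = 0.017359.
Hence σ₀² = 1/0.017359 ≈ 57.6.

σ₀² = 57.6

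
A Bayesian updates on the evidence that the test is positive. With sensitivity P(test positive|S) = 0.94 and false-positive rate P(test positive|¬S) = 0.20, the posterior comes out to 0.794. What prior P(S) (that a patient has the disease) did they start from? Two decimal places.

In odds form, posterior odds = prior odds × likelihood ratio, so prior odds = posterior odds ÷ LR.
Posterior odds = 0.794/(1−0.794) = 3.8544. LR = 0.94/0.20 = 4.7000.
Prior odds = 3.8544/4.7000 = 0.8201, so P(S) = 0.8201/(1+0.8201) ≈ 0.45.

P(S) = 0.45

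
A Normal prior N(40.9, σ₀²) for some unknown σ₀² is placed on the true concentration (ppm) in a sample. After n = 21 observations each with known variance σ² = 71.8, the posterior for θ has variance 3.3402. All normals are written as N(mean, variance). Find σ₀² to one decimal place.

σ₀² = 144.8

For the Normal–Normal model with known σ², precisions add: τ_n = τ₀ + n/σ².
So 1/σ₀² = 1/3.3402 − 21/71.8 = 0.299383 − 0.292479 = 0.006904.
Hence σ₀² = 1/0.006904 ≈ 144.8.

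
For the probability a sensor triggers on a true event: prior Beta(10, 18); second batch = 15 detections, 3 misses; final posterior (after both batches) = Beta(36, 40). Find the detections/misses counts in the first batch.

Sequential conjugate updates are equivalent to a single update on the pooled data, so total successes = posterior α − prior α and total failures = posterior β − prior β.
Total across both batches: 36−10=26 detections, 40−18=22 misses.
Subtract the second batch: 26−15=11 detections and 22−3=19 misses.

11 detections and 19 misses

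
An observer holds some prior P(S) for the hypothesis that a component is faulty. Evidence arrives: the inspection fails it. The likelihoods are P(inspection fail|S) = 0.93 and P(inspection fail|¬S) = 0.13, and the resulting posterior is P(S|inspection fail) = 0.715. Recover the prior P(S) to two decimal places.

Bayes' rule in odds form gives O(S|E) = O(S)·[P(E|S)/P(E|¬S)], hence O(S) = O(S|E)/LR.
Posterior odds = 0.715/(1−0.715) = 2.5088. LR = 0.93/0.13 = 7.1538.
Prior odds = 2.5088/7.1538 = 0.3507, so P(S) = 0.3507/(1+0.3507) ≈ 0.26.

P(S) = 0.26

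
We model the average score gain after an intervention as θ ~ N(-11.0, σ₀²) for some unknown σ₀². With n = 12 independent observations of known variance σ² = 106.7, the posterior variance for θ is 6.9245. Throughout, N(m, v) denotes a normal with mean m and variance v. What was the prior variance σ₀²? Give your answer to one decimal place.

For the Normal–Normal model with known σ², precisions add: τ_n = τ₀ + n/σ².
So 1/σ₀² = 1/6.9245 − 12/106.7 = 0.144415 − 0.112465 = 0.031950.
Hence σ₀² = 1/0.031950 ≈ 31.3.

σ₀² = 31.3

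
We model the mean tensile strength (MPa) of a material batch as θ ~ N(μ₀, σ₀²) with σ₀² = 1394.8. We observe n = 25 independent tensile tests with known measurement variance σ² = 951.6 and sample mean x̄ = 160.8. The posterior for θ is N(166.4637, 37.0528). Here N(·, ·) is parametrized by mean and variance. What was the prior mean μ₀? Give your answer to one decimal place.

μ₀ = 374.0

With known observation variance, the Normal–Normal posterior has precision τ_n = τ₀ + n/σ² and mean μ_n = (τ₀μ₀ + (n/σ²)x̄)/τ_n.
Here τ₀ = 1/1394.8 = 0.000717 and τ_data = 25/951.6 = 0.026272, so τ_n = 0.026989.
Rearranging for μ₀: μ₀ = (μ_n·τ_n − τ_data·x̄)/τ₀ = (166.4637·0.026989 − 0.026272·160.8) / 0.000717 = 0.268151/0.000717 ≈ 374.0.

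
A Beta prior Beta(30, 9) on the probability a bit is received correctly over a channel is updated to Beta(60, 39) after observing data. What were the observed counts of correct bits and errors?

30 correct bits and 30 errors

Under Beta–binomial conjugacy the posterior parameters are (a+s, b+f).
So s = 60 − 30 = 30 and f = 39 − 9 = 30.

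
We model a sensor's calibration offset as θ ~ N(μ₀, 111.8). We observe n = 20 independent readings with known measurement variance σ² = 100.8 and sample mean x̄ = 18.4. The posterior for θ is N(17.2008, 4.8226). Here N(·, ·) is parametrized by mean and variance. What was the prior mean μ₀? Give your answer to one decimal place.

The posterior mean is a precision-weighted average: μ_n = (τ₀μ₀ + τ_data·x̄)/(τ₀+τ_data), with τ₀=1/σ₀² and τ_data=n/σ².
Here τ₀ = 1/111.8 = 0.008945 and τ_data = 20/100.8 = 0.198413, so τ_n = 0.207358.
Rearranging for μ₀: μ₀ = (μ_n·τ_n − τ_data·x̄)/τ₀ = (17.2008·0.207358 − 0.198413·18.4) / 0.008945 = -0.084076/0.008945 ≈ -9.4.

μ₀ = -9.4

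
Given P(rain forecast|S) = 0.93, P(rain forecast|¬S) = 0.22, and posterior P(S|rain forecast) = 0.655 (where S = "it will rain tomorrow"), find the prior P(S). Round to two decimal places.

In odds form, posterior odds = prior odds × likelihood ratio, so prior odds = posterior odds ÷ LR.
Posterior odds = 0.655/(1−0.655) = 1.8986. LR = 0.93/0.22 = 4.2273.
Prior odds = 1.8986/4.2273 = 0.4491, so P(S) = 0.4491/(1+0.4491) ≈ 0.31.

P(S) = 0.31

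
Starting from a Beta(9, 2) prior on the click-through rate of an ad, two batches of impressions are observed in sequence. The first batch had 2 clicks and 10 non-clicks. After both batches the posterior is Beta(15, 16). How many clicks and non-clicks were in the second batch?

4 clicks and 4 non-clicks

Because Beta–binomial updating is additive in the counts, the combined data contributed (α_post−α_prior, β_post−β_prior) successes and failures.
Total across both batches: 15−9=6 clicks, 16−2=14 non-clicks.
Subtract the first batch: 6−2=4 clicks and 14−10=4 non-clicks.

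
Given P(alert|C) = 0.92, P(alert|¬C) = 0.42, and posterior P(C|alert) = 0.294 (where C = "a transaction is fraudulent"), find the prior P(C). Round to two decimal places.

P(C) = 0.16

Bayes' rule in odds form gives O(C|E) = O(C)·[P(E|C)/P(E|¬C)], hence O(C) = O(C|E)/LR.
Posterior odds = 0.294/(1−0.294) = 0.4164. LR = 0.92/0.42 = 2.1905.
Prior odds = 0.4164/2.1905 = 0.1901, so P(C) = 0.1901/(1+0.1901) ≈ 0.16.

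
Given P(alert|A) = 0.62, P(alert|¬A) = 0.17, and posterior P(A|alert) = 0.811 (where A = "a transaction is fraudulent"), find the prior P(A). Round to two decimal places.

In odds form, posterior odds = prior odds × likelihood ratio, so prior odds = posterior odds ÷ LR.
Posterior odds = 0.811/(1−0.811) = 4.2910. LR = 0.62/0.17 = 3.6471.
Prior odds = 4.2910/3.6471 = 1.1766, so P(A) = 1.1766/(1+1.1766) ≈ 0.54.

P(A) = 0.54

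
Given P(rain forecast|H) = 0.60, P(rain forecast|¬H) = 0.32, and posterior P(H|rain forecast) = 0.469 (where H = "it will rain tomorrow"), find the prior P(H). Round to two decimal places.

Bayes' rule in odds form gives O(H|E) = O(H)·[P(E|H)/P(E|¬H)], hence O(H) = O(H|E)/LR.
Posterior odds = 0.469/(1−0.469) = 0.8832. LR = 0.60/0.32 = 1.8750.
Prior odds = 0.8832/1.8750 = 0.4710, so P(H) = 0.4710/(1+0.4710) ≈ 0.32.

P(H) = 0.32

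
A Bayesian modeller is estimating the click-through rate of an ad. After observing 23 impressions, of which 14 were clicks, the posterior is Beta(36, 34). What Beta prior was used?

Under Beta–binomial conjugacy the posterior parameters are (a+s, b+f).
So a = 36 − 14 = 22 and b = 34 − 9 = 25.

Beta(22, 25)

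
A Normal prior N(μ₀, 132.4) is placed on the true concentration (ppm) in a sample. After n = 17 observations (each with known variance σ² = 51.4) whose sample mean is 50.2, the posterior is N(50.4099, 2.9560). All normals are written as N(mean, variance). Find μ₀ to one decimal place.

The posterior mean is a precision-weighted average: μ_n = (τ₀μ₀ + τ_data·x̄)/(τ₀+τ_data), with τ₀=1/σ₀² and τ_data=n/σ².
Here τ₀ = 1/132.4 = 0.007553 and τ_data = 17/51.4 = 0.330739, so τ_n = 0.338292.
Rearranging for μ₀: μ₀ = (μ_n·τ_n − τ_data·x̄)/τ₀ = (50.4099·0.338292 − 0.330739·50.2) / 0.007553 = 0.450168/0.007553 ≈ 59.6.

μ₀ = 59.6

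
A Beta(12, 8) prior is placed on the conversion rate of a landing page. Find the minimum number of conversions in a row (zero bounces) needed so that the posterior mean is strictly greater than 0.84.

k = 31

After k conversions and 0 bounces the posterior is Beta(12+k, 8), with mean (12+k)/(12+8+k).
Set (12+k)/(20+k) > 0.84 and solve: k > (0.84·20 − 12)/(1 − 0.84) = 30.000.
The smallest integer exceeding 30.000 is 31, and checking k=31: (43)/(51) = 0.8431 > 0.84.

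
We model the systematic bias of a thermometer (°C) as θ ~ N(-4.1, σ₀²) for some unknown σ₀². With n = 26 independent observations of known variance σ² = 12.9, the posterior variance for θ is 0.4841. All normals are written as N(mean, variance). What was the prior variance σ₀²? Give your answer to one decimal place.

σ₀² = 19.9

For the Normal–Normal model with known σ², precisions add: τ_n = τ₀ + n/σ².
So 1/σ₀² = 1/0.4841 − 26/12.9 = 2.065689 − 2.015504 = 0.050185.
Hence σ₀² = 1/0.050185 ≈ 19.9.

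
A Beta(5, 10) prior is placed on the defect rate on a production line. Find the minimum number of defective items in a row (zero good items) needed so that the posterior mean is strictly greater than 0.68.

k = 17

After k defective items and 0 good items the posterior is Beta(5+k, 10), with mean (5+k)/(5+10+k).
Set (5+k)/(15+k) > 0.68 and solve: k > (0.68·15 − 5)/(1 − 0.68) = 16.250.
The smallest integer exceeding 16.250 is 17.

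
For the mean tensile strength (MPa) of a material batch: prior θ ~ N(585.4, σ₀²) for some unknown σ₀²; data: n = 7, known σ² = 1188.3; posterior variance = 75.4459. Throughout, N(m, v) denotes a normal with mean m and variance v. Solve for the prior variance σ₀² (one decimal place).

σ₀² = 135.8

Posterior precision equals prior precision plus data precision: 1/σ_n² = 1/σ₀² + n/σ².
So 1/σ₀² = 1/75.4459 − 7/1188.3 = 0.013255 − 0.005891 = 0.007364.
Hence σ₀² = 1/0.007364 ≈ 135.8.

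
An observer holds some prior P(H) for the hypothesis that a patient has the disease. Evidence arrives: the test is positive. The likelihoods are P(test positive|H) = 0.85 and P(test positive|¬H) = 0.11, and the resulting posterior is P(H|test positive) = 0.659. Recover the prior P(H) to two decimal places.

P(H) = 0.20

In odds form, posterior odds = prior odds × likelihood ratio, so prior odds = posterior odds ÷ LR.
Posterior odds = 0.659/(1−0.659) = 1.9326. LR = 0.85/0.11 = 7.7273.
Prior odds = 1.9326/7.7273 = 0.2501, so P(H) = 0.2501/(1+0.2501) ≈ 0.20.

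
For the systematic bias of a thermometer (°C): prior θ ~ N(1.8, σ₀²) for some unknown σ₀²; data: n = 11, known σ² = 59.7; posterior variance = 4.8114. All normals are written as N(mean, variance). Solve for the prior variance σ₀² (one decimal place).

For the Normal–Normal model with known σ², precisions add: τ_n = τ₀ + n/σ².
So 1/σ₀² = 1/4.8114 − 11/59.7 = 0.207840 − 0.184255 = 0.023585.
Hence σ₀² = 1/0.023585 ≈ 42.4.

σ₀² = 42.4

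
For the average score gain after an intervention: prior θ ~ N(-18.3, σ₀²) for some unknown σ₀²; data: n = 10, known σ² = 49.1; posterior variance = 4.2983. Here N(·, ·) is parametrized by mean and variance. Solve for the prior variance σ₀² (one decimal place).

For the Normal–Normal model with known σ², precisions add: τ_n = τ₀ + n/σ².
So 1/σ₀² = 1/4.2983 − 10/49.1 = 0.232650 − 0.203666 = 0.028984.
Hence σ₀² = 1/0.028984 ≈ 34.5.

σ₀² = 34.5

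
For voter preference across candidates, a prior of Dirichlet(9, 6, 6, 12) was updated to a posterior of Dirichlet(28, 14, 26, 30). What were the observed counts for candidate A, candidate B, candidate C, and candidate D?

For a Dirichlet(α) prior with multinomial counts c, the posterior is Dirichlet(α + c) componentwise.
Counts are posterior − prior componentwise: 28−9=19, 14−6=8, 26−6=20, 30−12=18.

counts (19, 8, 20, 18)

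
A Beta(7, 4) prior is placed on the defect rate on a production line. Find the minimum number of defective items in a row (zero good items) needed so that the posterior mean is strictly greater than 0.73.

After k defective items and 0 good items the posterior is Beta(7+k, 4), with mean (7+k)/(7+4+k).
Set (7+k)/(11+k) > 0.73 and solve: k > (0.73·11 − 7)/(1 − 0.73) = 3.815.
The smallest integer exceeding 3.815 is 4, and checking k=4: (11)/(15) = 0.7333 > 0.73.

k = 4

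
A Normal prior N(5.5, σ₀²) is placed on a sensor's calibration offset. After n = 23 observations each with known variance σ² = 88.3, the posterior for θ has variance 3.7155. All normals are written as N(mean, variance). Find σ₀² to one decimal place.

σ₀² = 115.4

For the Normal–Normal model with known σ², precisions add: τ_n = τ₀ + n/σ².
So 1/σ₀² = 1/3.7155 − 23/88.3 = 0.269143 − 0.260476 = 0.008667.
Hence σ₀² = 1/0.008667 ≈ 115.4.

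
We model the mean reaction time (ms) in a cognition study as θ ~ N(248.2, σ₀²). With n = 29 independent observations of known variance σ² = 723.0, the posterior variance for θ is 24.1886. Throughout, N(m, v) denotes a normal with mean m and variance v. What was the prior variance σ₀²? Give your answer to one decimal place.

Posterior precision equals prior precision plus data precision: 1/σ_n² = 1/σ₀² + n/σ².
So 1/σ₀² = 1/24.1886 − 29/723.0 = 0.041342 − 0.040111 = 0.001231.
Hence σ₀² = 1/0.001231 ≈ 812.3.

σ₀² = 812.3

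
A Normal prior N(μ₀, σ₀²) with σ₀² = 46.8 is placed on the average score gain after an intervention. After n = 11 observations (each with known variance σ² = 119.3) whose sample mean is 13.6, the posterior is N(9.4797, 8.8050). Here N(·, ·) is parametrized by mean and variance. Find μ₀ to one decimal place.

With known observation variance, the Normal–Normal posterior has precision τ_n = τ₀ + n/σ² and mean μ_n = (τ₀μ₀ + (n/σ²)x̄)/τ_n.
Here τ₀ = 1/46.8 = 0.021368 and τ_data = 11/119.3 = 0.092205, so τ_n = 0.113573.
Rearranging for μ₀: μ₀ = (μ_n·τ_n − τ_data·x̄)/τ₀ = (9.4797·0.113573 − 0.092205·13.6) / 0.021368 = -0.177350/0.021368 ≈ -8.3.

μ₀ = -8.3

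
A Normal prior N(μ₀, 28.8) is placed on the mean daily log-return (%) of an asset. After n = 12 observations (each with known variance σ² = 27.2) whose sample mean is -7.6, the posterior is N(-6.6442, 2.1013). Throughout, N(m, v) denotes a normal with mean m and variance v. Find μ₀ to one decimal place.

With known observation variance, the Normal–Normal posterior has precision τ_n = τ₀ + n/σ² and mean μ_n = (τ₀μ₀ + (n/σ²)x̄)/τ_n.
Here τ₀ = 1/28.8 = 0.034722 and τ_data = 12/27.2 = 0.441176, so τ_n = 0.475898.
Rearranging for μ₀: μ₀ = (μ_n·τ_n − τ_data·x̄)/τ₀ = (-6.6442·0.475898 − 0.441176·-7.6) / 0.034722 = 0.190976/0.034722 ≈ 5.5.

μ₀ = 5.5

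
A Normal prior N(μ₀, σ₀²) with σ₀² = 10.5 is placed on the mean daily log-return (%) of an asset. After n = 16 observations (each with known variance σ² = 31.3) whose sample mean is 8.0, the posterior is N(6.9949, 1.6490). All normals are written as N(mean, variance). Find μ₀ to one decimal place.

With known observation variance, the Normal–Normal posterior has precision τ_n = τ₀ + n/σ² and mean μ_n = (τ₀μ₀ + (n/σ²)x̄)/τ_n.
Here τ₀ = 1/10.5 = 0.095238 and τ_data = 16/31.3 = 0.511182, so τ_n = 0.606420.
Rearranging for μ₀: μ₀ = (μ_n·τ_n − τ_data·x̄)/τ₀ = (6.9949·0.606420 − 0.511182·8.0) / 0.095238 = 0.152391/0.095238 ≈ 1.6.

μ₀ = 1.6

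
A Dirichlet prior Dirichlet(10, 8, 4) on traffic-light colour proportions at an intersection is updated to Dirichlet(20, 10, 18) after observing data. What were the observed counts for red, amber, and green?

counts (10, 2, 14)

For a Dirichlet(α) prior with multinomial counts c, the posterior is Dirichlet(α + c) componentwise.
Counts are posterior − prior componentwise: 20−10=10, 10−8=2, 18−4=14.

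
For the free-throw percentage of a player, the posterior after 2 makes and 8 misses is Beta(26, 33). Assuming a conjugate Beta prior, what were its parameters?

Beta(24, 25)

A Beta(α, β) prior with s successes and f failures in binomial data gives a Beta(α+s, β+f) posterior.
Subtract the data counts: 26−2=24, 33−8=25.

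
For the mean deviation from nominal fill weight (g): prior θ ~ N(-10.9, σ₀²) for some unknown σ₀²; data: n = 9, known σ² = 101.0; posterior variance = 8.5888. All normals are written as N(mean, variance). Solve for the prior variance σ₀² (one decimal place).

σ₀² = 36.6

Posterior precision equals prior precision plus data precision: 1/σ_n² = 1/σ₀² + n/σ².
So 1/σ₀² = 1/8.5888 − 9/101.0 = 0.116431 − 0.089109 = 0.027322.
Hence σ₀² = 1/0.027322 ≈ 36.6.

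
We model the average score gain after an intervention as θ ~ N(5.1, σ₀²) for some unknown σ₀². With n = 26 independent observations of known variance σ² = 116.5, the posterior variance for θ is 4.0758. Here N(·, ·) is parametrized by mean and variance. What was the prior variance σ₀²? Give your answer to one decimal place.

σ₀² = 45.1

Posterior precision equals prior precision plus data precision: 1/σ_n² = 1/σ₀² + n/σ².
So 1/σ₀² = 1/4.0758 − 26/116.5 = 0.245351 − 0.223176 = 0.022175.
Hence σ₀² = 1/0.022175 ≈ 45.1.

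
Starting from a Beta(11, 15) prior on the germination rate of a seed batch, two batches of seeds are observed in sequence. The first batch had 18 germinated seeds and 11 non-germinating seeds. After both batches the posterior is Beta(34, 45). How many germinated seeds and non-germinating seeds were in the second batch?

Sequential conjugate updates are equivalent to a single update on the pooled data, so total successes = posterior α − prior α and total failures = posterior β − prior β.
Total across both batches: 34−11=23 germinated seeds, 45−15=30 non-germinating seeds.
Subtract the first batch: 23−18=5 germinated seeds and 30−11=19 non-germinating seeds.

5 germinated seeds and 19 non-germinating seeds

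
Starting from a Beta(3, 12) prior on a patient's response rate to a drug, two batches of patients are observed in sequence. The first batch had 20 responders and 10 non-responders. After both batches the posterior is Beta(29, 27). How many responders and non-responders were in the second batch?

6 responders and 5 non-responders

Because Beta–binomial updating is additive in the counts, the combined data contributed (α_post−α_prior, β_post−β_prior) successes and failures.
Total across both batches: 29−3=26 responders, 27−12=15 non-responders.
Subtract the first batch: 26−20=6 responders and 15−10=5 non-responders.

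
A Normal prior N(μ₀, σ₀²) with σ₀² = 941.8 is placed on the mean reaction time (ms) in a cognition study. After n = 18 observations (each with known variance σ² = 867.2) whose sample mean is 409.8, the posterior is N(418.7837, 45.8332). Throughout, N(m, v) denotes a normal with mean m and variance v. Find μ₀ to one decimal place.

The posterior mean is a precision-weighted average: μ_n = (τ₀μ₀ + τ_data·x̄)/(τ₀+τ_data), with τ₀=1/σ₀² and τ_data=n/σ².
Here τ₀ = 1/941.8 = 0.001062 and τ_data = 18/867.2 = 0.020756, so τ_n = 0.021818.
Rearranging for μ₀: μ₀ = (μ_n·τ_n − τ_data·x̄)/τ₀ = (418.7837·0.021818 − 0.020756·409.8) / 0.001062 = 0.631214/0.001062 ≈ 594.4.

μ₀ = 594.4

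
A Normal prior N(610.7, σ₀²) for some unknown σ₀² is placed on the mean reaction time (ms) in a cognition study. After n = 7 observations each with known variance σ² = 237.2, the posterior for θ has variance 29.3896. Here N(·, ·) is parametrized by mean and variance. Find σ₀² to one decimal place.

For the Normal–Normal model with known σ², precisions add: τ_n = τ₀ + n/σ².
So 1/σ₀² = 1/29.3896 − 7/237.2 = 0.034026 − 0.029511 = 0.004515.
Hence σ₀² = 1/0.004515 ≈ 221.5.

σ₀² = 221.5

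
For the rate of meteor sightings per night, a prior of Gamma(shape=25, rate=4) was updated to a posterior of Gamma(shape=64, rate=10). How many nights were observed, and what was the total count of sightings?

A Gamma(α, β) prior (rate parametrization) on a Poisson rate with n observations summing to S gives posterior Gamma(α+S, β+n).
Matching: Σxᵢ = 64 − 25 = 39 and n = 10 − 4 = 6.

n = 6 nights with total 39 sightings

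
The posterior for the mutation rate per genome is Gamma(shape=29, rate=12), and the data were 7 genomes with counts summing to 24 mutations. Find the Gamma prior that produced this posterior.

Gamma(shape=5, rate=5)

Gamma–Poisson conjugacy: posterior shape = α + Σxᵢ, posterior rate = β + n.
So α = 29 − 24 = 5 and β = 12 − 7 = 5.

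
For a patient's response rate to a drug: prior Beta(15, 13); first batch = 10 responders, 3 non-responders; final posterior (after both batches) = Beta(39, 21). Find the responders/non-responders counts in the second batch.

14 responders and 5 non-responders

Because Beta–binomial updating is additive in the counts, the combined data contributed (α_post−α_prior, β_post−β_prior) successes and failures.
Total across both batches: 39−15=24 responders, 21−13=8 non-responders.
Subtract the first batch: 24−10=14 responders and 8−3=5 non-responders.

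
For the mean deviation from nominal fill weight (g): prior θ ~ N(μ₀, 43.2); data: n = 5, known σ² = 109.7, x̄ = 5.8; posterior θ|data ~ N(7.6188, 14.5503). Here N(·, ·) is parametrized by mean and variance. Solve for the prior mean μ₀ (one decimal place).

μ₀ = 11.2

The posterior mean is a precision-weighted average: μ_n = (τ₀μ₀ + τ_data·x̄)/(τ₀+τ_data), with τ₀=1/σ₀² and τ_data=n/σ².
Here τ₀ = 1/43.2 = 0.023148 and τ_data = 5/109.7 = 0.045579, so τ_n = 0.068727.
Rearranging for μ₀: μ₀ = (μ_n·τ_n − τ_data·x̄)/τ₀ = (7.6188·0.068727 − 0.045579·5.8) / 0.023148 = 0.259259/0.023148 ≈ 11.2.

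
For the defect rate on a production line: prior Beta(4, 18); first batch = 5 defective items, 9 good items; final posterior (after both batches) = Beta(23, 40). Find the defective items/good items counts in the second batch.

14 defective items and 13 good items

Sequential conjugate updates are equivalent to a single update on the pooled data, so total successes = posterior α − prior α and total failures = posterior β − prior β.
Total across both batches: 23−4=19 defective items, 40−18=22 good items.
Subtract the first batch: 19−5=14 defective items and 22−9=13 good items.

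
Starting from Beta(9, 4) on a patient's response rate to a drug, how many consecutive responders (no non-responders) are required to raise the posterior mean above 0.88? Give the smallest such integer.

After k responders and 0 non-responders the posterior is Beta(9+k, 4), with mean (9+k)/(9+4+k).
Set (9+k)/(13+k) > 0.88 and solve: k > (0.88·13 − 9)/(1 − 0.88) = 20.333.
The smallest integer exceeding 20.333 is 21, and checking k=21: (30)/(34) = 0.8824 > 0.88.

k = 21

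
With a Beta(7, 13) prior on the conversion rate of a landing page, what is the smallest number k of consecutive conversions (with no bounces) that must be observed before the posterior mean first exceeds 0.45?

After k conversions and 0 bounces the posterior is Beta(7+k, 13), with mean (7+k)/(7+13+k).
Set (7+k)/(20+k) > 0.45 and solve: k > (0.45·20 − 7)/(1 − 0.45) = 3.636.
The smallest integer exceeding 3.636 is 4.

k = 4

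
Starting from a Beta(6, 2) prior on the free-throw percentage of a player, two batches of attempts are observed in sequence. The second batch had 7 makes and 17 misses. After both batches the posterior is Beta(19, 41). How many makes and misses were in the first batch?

6 makes and 22 misses

Because Beta–binomial updating is additive in the counts, the combined data contributed (α_post−α_prior, β_post−β_prior) successes and failures.
Total across both batches: 19−6=13 makes, 41−2=39 misses.
Subtract the second batch: 13−7=6 makes and 39−17=22 misses.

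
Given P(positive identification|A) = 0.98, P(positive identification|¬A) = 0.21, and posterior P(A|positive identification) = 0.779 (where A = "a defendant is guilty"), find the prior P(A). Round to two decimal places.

Bayes' rule in odds form gives O(A|E) = O(A)·[P(E|A)/P(E|¬A)], hence O(A) = O(A|E)/LR.
Posterior odds = 0.779/(1−0.779) = 3.5249. LR = 0.98/0.21 = 4.6667.
Prior odds = 3.5249/4.6667 = 0.7553, so P(A) = 0.7553/(1+0.7553) ≈ 0.43.

P(A) = 0.43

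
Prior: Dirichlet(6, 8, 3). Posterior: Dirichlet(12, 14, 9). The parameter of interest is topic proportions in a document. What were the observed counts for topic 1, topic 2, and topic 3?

counts (6, 6, 6)

For a Dirichlet(α) prior with multinomial counts c, the posterior is Dirichlet(α + c) componentwise.
Counts are posterior − prior componentwise: 12−6=6, 14−8=6, 9−3=6.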